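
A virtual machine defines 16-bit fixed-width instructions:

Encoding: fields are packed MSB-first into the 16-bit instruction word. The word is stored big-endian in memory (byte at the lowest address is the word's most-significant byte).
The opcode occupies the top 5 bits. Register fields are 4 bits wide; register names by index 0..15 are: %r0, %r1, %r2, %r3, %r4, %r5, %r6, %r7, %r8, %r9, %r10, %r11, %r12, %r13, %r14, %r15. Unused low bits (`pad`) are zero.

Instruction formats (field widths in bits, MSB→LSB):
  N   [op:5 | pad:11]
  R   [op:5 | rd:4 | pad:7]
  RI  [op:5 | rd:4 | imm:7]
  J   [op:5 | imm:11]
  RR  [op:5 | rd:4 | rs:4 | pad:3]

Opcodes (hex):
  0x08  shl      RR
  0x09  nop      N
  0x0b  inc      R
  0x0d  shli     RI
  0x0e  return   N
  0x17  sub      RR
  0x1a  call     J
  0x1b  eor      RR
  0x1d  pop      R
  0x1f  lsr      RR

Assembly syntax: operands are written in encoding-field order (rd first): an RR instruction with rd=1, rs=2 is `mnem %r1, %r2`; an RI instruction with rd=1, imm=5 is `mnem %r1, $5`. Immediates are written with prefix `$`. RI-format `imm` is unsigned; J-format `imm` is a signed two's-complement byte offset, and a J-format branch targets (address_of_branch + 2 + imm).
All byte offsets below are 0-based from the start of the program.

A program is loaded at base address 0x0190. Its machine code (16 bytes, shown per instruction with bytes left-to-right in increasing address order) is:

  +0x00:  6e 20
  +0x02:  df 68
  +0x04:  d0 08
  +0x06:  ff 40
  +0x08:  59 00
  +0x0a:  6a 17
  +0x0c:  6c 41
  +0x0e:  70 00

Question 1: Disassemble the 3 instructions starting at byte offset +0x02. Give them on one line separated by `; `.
@+02  big-endian(df 68) = 0xdf68
  op=0xdf68>>11=0x1b ⇒ eor (RR)
  [10:7] rd=14 = %r14
  [6:3] rs=13 = %r13
@+04  big-endian(d0 08) = 0xd008
  op=0xd008>>11=0x1a ⇒ call (J)
  [10:0] imm=8 = $8
@+06  big-endian(ff 40) = 0xff40
  op=0xff40>>11=0x1f ⇒ lsr (RR)
  [10:7] rd=14 = %r14
  [6:3] rs=8 = %r8

eor %r14, %r13; call $8; lsr %r14, %r8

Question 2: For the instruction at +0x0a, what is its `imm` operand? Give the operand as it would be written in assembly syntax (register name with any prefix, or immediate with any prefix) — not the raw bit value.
[0a] 6a 17 → 0x6a17
  op=0x6a17>>11=0xd ⇒ shli (RI)
  rd@[10:7]=0x4 ⇒ %r4
  imm@[6:0]=0x17 ⇒ $23

$23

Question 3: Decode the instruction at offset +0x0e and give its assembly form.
return

@+0e  big-endian(70 00) = 0x7000
  op=0x7000>>11=0xe ⇒ return (N)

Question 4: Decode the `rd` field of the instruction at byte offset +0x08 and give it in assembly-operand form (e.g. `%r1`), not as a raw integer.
off 0x08: read 59 00 as big → 0x5900
  op=0x5900>>11=0xb ⇒ inc (R)
  rd: (w>>7)&0xf=0x2 → %r2

%r2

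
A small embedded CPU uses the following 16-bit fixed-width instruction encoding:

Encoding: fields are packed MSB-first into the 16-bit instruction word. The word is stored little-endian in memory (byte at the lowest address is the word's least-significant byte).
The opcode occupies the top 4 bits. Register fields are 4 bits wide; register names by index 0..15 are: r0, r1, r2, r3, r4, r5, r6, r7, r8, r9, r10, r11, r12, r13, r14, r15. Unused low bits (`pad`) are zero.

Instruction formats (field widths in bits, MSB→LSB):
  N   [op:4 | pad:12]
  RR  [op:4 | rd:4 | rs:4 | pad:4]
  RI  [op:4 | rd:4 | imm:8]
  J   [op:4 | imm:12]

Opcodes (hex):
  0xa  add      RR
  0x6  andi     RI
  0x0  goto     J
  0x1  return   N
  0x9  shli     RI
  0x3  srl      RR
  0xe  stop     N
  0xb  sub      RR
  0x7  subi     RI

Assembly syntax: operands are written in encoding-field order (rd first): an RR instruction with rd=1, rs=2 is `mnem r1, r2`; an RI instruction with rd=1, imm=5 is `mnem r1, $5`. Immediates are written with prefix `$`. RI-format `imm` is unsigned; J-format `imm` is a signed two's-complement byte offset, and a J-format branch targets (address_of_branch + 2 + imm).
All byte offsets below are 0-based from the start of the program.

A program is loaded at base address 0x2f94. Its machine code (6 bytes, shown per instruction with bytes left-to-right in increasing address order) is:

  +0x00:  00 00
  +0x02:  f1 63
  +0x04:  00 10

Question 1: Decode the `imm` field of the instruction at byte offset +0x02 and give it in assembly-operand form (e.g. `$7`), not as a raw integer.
$241

@+02  little-endian(f1 63) = 0x63f1
  opcode bits[15:12]=0x6: andi/RI
  rd: (w>>8)&0xf=0x3 → r3
  imm: (w>>0)&0xff=0xf1 → $241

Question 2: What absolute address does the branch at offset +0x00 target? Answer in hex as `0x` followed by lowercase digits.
off 0x00: read 00 00 as little → 0x0000
  op=0x0000>>12=0x0 ⇒ goto (J)
  [11:0] imm=0 = $0
  target = base 0x2f94 + off 0x00 + 2 + imm 0 = 0x2f96

0x2f96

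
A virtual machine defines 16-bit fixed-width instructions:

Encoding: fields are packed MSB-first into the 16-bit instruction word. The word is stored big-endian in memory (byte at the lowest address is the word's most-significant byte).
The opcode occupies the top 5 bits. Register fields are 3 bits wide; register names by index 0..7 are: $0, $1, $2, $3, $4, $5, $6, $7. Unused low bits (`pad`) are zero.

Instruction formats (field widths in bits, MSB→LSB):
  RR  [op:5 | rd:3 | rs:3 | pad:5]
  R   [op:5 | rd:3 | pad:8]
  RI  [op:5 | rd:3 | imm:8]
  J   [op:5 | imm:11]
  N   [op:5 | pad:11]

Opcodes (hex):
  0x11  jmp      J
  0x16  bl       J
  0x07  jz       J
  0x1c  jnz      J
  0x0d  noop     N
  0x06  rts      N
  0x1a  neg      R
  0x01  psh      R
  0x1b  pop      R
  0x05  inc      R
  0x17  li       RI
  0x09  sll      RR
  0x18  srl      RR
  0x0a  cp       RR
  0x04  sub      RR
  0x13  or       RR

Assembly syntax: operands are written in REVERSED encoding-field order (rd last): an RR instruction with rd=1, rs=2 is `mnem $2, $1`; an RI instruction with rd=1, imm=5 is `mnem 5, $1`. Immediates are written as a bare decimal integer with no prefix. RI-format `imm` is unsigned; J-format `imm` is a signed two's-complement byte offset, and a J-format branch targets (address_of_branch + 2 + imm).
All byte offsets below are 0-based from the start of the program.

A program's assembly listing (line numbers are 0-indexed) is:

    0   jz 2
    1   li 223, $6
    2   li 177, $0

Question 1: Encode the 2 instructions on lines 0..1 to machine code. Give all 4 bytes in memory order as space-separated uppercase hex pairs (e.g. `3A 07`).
line 0 (jz): pack op=0x7:5|imm=2:11 = 0x3802; big→ 38 02
line 1 (li): pack op=0x17:5|rd=6:3|imm=223:8 = 0xbedf; big→ be df

38 02 BE DF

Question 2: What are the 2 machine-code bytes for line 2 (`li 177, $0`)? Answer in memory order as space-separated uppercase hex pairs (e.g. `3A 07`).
B8 B1

line 2 (li): pack op=0x17:5|rd=0:3|imm=177:8 = 0xb8b1; big→ b8 b1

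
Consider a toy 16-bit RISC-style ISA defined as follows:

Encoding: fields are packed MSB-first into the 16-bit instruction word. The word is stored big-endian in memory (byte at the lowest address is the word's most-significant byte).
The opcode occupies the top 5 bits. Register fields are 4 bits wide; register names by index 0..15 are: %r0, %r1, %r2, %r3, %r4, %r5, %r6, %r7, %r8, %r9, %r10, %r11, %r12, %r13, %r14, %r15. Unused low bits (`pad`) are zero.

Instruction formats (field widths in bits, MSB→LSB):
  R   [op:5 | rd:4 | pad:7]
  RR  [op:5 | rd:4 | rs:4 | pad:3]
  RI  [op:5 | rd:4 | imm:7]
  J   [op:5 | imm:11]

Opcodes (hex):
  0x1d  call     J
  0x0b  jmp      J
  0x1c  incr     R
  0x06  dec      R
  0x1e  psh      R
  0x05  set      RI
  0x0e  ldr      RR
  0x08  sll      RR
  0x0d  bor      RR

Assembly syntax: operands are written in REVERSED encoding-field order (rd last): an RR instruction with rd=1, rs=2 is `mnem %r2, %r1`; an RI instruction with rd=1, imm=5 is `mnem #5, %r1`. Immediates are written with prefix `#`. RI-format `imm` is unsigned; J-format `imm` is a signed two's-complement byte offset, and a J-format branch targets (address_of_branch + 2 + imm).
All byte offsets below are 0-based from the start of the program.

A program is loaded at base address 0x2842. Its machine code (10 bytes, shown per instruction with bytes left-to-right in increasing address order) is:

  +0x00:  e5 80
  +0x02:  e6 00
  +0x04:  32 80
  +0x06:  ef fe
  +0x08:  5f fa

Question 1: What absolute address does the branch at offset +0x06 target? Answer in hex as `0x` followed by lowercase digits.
0x2848

off 0x06: read ef fe as big → 0xeffe
  op=0xeffe>>11=0x1d ⇒ call (J)
  imm@[10:0]=0x7fe (s11→-2) ⇒ #-2
  target = base 0x2842 + off 0x06 + 2 + imm -2 = 0x2848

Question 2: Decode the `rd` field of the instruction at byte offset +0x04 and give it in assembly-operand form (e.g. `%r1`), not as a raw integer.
%r5

[04] 32 80 → 0x3280
  op=0x3280>>11=0x6 ⇒ dec (R)
  rd@[10:7]=0x5 ⇒ %r5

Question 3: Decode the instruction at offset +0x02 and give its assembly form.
[02] e6 00 → 0xe600
  top 5b → 0x1c → incr [R]
  [10:7] rd=12 = %r12

incr %r12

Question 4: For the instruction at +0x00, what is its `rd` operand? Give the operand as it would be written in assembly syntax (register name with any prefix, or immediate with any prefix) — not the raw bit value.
@+00  big-endian(e5 80) = 0xe580
  top 5b → 0x1c → incr [R]
  [10:7] rd=11 = %r11

%r11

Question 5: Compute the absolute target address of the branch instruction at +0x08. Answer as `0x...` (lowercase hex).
0x2846

off 0x08: read 5f fa as big → 0x5ffa
  top 5b → 0xb → jmp [J]
  [10:0] imm=2042 (s11→-6) = #-6
  target = base 0x2842 + off 0x08 + 2 + imm -6 = 0x2846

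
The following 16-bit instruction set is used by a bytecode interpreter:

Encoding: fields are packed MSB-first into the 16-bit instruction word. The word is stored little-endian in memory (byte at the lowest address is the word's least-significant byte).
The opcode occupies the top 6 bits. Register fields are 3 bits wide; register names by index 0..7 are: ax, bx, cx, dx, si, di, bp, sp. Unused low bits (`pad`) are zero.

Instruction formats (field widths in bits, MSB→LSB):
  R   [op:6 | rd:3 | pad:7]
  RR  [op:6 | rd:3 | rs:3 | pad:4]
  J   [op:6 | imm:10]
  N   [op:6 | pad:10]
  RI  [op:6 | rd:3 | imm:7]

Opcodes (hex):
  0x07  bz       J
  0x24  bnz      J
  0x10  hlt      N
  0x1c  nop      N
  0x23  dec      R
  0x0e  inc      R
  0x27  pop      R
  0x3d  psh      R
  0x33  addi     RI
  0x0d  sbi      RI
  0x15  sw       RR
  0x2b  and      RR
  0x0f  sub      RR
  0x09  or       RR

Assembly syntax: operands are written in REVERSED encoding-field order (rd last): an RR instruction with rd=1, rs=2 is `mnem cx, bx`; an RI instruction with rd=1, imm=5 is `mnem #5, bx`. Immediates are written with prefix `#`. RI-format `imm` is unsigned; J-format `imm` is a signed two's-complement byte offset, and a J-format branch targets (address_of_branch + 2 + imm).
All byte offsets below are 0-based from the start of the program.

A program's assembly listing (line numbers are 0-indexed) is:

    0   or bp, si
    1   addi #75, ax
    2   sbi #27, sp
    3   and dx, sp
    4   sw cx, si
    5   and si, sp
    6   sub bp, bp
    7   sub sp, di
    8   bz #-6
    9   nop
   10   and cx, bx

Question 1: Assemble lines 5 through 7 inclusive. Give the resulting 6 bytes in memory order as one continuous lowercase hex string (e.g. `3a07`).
L5: and op=0x2b:6|rd=7:3|rs=4:3|pad=0:4 ⇒ 0xafc0 ⇒ little c0 af
L6: sub op=0xf:6|rd=6:3|rs=6:3|pad=0:4 ⇒ 0x3f60 ⇒ little 60 3f
L7: sub op=0xf:6|rd=5:3|rs=7:3|pad=0:4 ⇒ 0x3ef0 ⇒ little f0 3e

c0af603ff03e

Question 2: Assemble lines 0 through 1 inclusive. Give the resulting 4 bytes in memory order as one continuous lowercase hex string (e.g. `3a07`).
60264bcc

L0: or op=0x9:6|rd=4:3|rs=6:3|pad=0:4 ⇒ 0x2660 ⇒ little 60 26
L1: addi op=0x33:6|rd=0:3|imm=75:7 ⇒ 0xcc4b ⇒ little 4b cc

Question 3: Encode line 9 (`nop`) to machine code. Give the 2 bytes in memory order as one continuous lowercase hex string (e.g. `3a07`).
0070

L9: nop op=0x1c:6|pad=0:10 ⇒ 0x7000 ⇒ little 00 70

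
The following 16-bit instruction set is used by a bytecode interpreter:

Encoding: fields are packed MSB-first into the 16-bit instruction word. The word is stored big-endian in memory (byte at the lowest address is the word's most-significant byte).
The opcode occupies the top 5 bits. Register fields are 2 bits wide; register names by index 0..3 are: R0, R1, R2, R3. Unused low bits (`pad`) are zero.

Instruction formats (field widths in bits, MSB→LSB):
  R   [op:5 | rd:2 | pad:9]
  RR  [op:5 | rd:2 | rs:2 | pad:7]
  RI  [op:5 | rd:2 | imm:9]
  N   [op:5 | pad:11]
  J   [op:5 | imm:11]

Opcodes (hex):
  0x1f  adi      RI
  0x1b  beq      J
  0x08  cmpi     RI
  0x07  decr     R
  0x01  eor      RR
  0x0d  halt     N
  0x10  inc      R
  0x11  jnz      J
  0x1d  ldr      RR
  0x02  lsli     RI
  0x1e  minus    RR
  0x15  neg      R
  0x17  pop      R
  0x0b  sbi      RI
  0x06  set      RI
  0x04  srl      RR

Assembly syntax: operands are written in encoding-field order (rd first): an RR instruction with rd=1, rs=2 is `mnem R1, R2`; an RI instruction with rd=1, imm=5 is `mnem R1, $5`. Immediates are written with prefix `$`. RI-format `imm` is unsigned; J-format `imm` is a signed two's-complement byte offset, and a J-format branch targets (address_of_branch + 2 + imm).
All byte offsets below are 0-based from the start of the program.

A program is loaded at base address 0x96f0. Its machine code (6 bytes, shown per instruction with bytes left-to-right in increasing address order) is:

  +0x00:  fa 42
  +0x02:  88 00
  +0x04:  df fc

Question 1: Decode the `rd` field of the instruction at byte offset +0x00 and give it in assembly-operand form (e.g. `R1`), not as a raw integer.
[00] fa 42 → 0xfa42
  opcode bits[15:11]=0x1f: adi/RI
  rd@[10:9]=0x1 ⇒ R1
  imm@[8:0]=0x42 ⇒ $66

R1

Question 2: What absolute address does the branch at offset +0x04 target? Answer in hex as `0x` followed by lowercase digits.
[04] df fc → 0xdffc
  top 5b → 0x1b → beq [J]
  [10:0] imm=2044 (s11→-4) = $-4
  target = base 0x96f0 + off 0x04 + 2 + imm -4 = 0x96f2

0x96f2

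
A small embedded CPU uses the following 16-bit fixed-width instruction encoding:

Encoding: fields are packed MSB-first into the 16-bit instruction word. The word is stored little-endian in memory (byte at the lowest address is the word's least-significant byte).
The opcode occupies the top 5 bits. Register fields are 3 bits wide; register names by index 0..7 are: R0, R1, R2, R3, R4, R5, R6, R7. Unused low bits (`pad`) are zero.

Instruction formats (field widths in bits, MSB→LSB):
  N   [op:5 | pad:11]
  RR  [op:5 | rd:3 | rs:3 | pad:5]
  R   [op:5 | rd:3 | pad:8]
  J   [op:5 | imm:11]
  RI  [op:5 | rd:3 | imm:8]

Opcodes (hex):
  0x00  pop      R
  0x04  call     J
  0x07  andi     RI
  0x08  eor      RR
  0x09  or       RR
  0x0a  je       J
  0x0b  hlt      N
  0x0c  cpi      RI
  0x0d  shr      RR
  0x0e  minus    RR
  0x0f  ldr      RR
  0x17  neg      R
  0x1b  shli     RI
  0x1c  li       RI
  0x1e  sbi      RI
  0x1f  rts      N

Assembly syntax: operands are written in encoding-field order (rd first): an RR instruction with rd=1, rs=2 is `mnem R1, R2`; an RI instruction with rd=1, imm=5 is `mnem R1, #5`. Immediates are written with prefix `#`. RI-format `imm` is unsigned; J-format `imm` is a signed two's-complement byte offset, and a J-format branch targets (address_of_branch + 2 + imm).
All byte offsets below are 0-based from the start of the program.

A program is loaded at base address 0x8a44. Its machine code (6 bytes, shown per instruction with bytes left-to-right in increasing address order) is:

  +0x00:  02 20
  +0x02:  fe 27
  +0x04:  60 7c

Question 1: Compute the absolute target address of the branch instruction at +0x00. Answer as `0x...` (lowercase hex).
0x8a48

+0x00: 02 20 ⇒ word 0x2002 (little)
  top 5b → 0x4 → call [J]
  [10:0] imm=2 = #2
  target = base 0x8a44 + off 0x00 + 2 + imm 2 = 0x8a48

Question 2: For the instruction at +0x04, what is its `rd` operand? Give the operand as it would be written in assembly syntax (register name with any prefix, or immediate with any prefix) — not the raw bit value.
R4

@+04  little-endian(60 7c) = 0x7c60
  opcode bits[15:11]=0xf: ldr/RR
  rd: (w>>8)&0x7=0x4 → R4
  rs: (w>>5)&0x7=0x3 → R3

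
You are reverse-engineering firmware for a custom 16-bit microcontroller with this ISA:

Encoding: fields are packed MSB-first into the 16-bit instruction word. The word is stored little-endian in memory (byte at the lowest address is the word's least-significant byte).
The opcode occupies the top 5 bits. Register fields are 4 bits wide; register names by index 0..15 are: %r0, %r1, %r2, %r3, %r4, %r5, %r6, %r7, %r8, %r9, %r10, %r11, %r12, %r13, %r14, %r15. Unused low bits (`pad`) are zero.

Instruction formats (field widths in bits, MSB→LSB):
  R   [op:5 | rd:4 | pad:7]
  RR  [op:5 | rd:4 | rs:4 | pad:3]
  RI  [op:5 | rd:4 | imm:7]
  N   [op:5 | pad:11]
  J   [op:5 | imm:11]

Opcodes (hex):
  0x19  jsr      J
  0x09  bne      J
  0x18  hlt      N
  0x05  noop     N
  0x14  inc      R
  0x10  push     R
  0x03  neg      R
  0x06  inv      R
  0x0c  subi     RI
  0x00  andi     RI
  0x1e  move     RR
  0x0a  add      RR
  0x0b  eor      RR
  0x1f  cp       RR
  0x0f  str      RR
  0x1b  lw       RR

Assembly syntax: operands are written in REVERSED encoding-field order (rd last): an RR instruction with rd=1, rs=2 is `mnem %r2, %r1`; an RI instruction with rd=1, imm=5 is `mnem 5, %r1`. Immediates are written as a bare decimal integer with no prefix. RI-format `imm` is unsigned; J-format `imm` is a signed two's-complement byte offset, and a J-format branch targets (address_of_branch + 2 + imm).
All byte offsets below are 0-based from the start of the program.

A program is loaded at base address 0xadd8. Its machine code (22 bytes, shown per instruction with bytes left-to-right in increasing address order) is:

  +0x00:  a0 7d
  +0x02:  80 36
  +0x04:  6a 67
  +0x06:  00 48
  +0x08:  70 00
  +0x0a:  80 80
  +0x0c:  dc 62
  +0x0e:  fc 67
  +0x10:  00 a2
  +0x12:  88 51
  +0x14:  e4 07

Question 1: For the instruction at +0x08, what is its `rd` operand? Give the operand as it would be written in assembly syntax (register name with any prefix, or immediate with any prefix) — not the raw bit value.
+0x08: 70 00 ⇒ word 0x0070 (little)
  top 5b → 0x0 → andi [RI]
  rd@[10:7]=0x0 ⇒ %r0
  imm@[6:0]=0x70 ⇒ 112

%r0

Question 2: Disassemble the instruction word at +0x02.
inv %r13

@+02  little-endian(80 36) = 0x3680
  top 5b → 0x6 → inv [R]
  [10:7] rd=13 = %r13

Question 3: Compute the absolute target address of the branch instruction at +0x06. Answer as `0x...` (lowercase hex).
0xade0

+0x06: 00 48 ⇒ word 0x4800 (little)
  opcode bits[15:11]=0x9: bne/J
  imm@[10:0]=0x0 ⇒ 0
  target = base 0xadd8 + off 0x06 + 2 + imm 0 = 0xade0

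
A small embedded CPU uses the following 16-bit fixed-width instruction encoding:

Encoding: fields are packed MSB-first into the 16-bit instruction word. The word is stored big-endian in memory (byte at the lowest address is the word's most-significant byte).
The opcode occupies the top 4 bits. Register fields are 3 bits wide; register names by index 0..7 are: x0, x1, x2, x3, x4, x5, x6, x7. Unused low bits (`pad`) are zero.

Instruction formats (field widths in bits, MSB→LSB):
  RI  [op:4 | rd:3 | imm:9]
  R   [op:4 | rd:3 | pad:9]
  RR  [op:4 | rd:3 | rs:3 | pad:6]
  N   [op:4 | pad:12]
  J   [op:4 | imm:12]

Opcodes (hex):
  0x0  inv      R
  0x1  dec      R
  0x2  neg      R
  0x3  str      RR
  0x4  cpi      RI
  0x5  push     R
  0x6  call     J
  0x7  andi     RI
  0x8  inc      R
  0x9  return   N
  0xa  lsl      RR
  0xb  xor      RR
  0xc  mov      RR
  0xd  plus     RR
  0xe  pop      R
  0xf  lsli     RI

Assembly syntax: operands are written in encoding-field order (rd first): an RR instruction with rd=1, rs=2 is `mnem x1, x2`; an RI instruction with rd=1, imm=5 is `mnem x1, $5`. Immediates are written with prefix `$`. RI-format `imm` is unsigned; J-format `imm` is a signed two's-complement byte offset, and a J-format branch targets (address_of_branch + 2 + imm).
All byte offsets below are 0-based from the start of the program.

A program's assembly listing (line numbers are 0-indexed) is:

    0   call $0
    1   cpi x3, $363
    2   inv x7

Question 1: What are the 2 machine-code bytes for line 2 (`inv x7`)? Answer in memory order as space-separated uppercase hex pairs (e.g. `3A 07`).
L2: inv op=0x0:4|rd=7:3|pad=0:9 ⇒ 0x0e00 ⇒ big 0e 00

0E 00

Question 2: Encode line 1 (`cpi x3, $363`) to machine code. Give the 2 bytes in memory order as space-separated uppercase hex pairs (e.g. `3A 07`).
47 6B

1. cpi fields op=0x4:4|rd=3:3|imm=363:9 → word 476bh → 47 6b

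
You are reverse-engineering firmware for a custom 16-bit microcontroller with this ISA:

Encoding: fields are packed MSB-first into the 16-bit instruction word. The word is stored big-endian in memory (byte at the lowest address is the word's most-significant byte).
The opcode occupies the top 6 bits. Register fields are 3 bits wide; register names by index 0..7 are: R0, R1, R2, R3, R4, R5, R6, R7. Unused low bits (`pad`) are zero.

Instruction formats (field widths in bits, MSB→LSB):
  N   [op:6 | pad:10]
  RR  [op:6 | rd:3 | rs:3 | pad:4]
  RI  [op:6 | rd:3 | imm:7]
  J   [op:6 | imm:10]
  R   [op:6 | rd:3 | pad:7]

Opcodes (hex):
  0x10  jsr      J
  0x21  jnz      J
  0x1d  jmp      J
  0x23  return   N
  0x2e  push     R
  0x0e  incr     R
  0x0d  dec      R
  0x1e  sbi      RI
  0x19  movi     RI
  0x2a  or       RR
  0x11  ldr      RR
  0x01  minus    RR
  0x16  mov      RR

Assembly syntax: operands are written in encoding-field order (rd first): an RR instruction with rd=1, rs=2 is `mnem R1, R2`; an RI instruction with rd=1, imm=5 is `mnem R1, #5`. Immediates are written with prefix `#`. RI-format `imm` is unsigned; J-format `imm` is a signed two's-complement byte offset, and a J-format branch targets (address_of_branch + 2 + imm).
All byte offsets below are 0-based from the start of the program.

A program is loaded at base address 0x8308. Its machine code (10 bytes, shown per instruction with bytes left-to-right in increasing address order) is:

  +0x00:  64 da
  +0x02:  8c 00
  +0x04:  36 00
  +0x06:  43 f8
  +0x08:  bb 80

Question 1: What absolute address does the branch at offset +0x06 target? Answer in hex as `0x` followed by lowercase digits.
0x8308

[06] 43 f8 → 0x43f8
  opcode bits[15:10]=0x10: jsr/J
  imm@[9:0]=0x3f8 (s10→-8) ⇒ #-8
  target = base 0x8308 + off 0x06 + 2 + imm -8 = 0x8308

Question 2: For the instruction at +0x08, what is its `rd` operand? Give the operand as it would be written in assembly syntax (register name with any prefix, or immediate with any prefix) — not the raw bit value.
R7

[08] bb 80 → 0xbb80
  opcode bits[15:10]=0x2e: push/R
  [9:7] rd=7 = R7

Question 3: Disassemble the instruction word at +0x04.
[04] 36 00 → 0x3600
  opcode bits[15:10]=0xd: dec/R
  rd: (w>>7)&0x7=0x4 → R4

dec R4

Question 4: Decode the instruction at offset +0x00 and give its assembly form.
+0x00: 64 da ⇒ word 0x64da (big)
  op=0x64da>>10=0x19 ⇒ movi (RI)
  rd: (w>>7)&0x7=0x1 → R1
  imm: (w>>0)&0x7f=0x5a → #90

movi R1, #90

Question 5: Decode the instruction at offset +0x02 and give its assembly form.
return

+0x02: 8c 00 ⇒ word 0x8c00 (big)
  top 6b → 0x23 → return [N]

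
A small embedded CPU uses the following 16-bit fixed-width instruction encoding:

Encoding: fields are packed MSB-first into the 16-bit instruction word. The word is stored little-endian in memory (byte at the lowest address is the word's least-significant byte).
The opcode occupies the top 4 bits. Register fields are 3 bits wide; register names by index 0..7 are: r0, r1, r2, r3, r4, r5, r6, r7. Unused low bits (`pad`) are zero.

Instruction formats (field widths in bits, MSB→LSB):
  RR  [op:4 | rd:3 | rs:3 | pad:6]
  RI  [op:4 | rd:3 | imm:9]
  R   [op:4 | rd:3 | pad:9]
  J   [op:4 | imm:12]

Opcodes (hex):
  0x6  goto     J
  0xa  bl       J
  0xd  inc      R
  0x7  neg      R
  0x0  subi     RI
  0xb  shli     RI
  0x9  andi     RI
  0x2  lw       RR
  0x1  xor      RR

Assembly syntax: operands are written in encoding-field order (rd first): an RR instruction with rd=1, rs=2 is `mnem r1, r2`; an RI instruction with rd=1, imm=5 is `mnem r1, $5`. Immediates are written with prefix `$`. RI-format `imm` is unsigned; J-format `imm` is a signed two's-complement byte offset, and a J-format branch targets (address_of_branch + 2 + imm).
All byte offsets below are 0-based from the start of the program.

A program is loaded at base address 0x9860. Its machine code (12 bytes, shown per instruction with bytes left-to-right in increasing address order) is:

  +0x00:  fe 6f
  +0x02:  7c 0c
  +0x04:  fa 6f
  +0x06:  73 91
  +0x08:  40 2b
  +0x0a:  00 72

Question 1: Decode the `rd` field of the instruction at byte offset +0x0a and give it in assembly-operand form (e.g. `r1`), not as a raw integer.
off 0x0a: read 00 72 as little → 0x7200
  opcode bits[15:12]=0x7: neg/R
  rd: (w>>9)&0x7=0x1 → r1

r1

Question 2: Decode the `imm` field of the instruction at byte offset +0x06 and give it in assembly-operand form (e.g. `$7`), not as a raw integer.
[06] 73 91 → 0x9173
  top 4b → 0x9 → andi [RI]
  rd@[11:9]=0x0 ⇒ r0
  imm@[8:0]=0x173 ⇒ $371

$371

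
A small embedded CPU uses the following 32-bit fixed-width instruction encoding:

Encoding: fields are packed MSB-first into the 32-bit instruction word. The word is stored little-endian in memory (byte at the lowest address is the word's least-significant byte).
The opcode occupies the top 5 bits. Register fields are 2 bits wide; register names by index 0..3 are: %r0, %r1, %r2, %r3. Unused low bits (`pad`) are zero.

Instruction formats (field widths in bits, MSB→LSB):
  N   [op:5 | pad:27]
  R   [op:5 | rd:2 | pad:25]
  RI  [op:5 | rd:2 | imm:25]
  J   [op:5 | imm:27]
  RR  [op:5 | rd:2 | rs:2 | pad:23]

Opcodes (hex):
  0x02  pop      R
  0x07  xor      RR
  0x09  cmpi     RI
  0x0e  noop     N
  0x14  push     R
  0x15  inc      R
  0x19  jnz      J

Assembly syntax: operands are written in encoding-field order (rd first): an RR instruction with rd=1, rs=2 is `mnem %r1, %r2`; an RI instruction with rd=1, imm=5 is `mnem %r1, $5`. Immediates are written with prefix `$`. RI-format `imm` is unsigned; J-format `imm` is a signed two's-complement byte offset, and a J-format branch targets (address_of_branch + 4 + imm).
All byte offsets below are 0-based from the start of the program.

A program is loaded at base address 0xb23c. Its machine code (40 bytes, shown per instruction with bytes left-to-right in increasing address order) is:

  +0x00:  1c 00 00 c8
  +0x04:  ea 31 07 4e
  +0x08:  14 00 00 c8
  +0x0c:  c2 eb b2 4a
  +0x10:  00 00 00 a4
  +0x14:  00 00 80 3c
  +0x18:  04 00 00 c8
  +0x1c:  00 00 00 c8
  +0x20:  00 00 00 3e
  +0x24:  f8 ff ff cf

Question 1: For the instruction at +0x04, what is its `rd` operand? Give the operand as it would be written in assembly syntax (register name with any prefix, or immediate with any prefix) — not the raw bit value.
off 0x04: read ea 31 07 4e as little → 0x4e0731ea
  opcode bits[31:27]=0x9: cmpi/RI
  rd@[26:25]=0x3 ⇒ %r3
  imm@[24:0]=0x731ea ⇒ $471530

%r3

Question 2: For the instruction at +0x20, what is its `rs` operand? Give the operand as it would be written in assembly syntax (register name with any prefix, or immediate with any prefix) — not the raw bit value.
%r0

@+20  little-endian(00 00 00 3e) = 0x3e000000
  opcode bits[31:27]=0x7: xor/RR
  [26:25] rd=3 = %r3
  [24:23] rs=0 = %r0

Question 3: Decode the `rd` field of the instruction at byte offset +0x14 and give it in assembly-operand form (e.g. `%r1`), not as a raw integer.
%r2

off 0x14: read 00 00 80 3c as little → 0x3c800000
  op=0x3c800000>>27=0x7 ⇒ xor (RR)
  rd@[26:25]=0x2 ⇒ %r2
  rs@[24:23]=0x1 ⇒ %r1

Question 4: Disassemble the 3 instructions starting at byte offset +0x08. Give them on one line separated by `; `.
jnz $20; cmpi %r1, $11725762; push %r2

@+08  little-endian(14 00 00 c8) = 0xc8000014
  opcode bits[31:27]=0x19: jnz/J
  [26:0] imm=20 = $20
@+0c  little-endian(c2 eb b2 4a) = 0x4ab2ebc2
  opcode bits[31:27]=0x9: cmpi/RI
  [26:25] rd=1 = %r1
  [24:0] imm=11725762 = $11725762
@+10  little-endian(00 00 00 a4) = 0xa4000000
  opcode bits[31:27]=0x14: push/R
  [26:25] rd=2 = %r2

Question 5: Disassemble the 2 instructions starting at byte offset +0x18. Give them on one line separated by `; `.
+0x18: 04 00 00 c8 ⇒ word 0xc8000004 (little)
  opcode bits[31:27]=0x19: jnz/J
  [26:0] imm=4 = $4
+0x1c: 00 00 00 c8 ⇒ word 0xc8000000 (little)
  opcode bits[31:27]=0x19: jnz/J
  [26:0] imm=0 = $0

jnz $4; jnz $0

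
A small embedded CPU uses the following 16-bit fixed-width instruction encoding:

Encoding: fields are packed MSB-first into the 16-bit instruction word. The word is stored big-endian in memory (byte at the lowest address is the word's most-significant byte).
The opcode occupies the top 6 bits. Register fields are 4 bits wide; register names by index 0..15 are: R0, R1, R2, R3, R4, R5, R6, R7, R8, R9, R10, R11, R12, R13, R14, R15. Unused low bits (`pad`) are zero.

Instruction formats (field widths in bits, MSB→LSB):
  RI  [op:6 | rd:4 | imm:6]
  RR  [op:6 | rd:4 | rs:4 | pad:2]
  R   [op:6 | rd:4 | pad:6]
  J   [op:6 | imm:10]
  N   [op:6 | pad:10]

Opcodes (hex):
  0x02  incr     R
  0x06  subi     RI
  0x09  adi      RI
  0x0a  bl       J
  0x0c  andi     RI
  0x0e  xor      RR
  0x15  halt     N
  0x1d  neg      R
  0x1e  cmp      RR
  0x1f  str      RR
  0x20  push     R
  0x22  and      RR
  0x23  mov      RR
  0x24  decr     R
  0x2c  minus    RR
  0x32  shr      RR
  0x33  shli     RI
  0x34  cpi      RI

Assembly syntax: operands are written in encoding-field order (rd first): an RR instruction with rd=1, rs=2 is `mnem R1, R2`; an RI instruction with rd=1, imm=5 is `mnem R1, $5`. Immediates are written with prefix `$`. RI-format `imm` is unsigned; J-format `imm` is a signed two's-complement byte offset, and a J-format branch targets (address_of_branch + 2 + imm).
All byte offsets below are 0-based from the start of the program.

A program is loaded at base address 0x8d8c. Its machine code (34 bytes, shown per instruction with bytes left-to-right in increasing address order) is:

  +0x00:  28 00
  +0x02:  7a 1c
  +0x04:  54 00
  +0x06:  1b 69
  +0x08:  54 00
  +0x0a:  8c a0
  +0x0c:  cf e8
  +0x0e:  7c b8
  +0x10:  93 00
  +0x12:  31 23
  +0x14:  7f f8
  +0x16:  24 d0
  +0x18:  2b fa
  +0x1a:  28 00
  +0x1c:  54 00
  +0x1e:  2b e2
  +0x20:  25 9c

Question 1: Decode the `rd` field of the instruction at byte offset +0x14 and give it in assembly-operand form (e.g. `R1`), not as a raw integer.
off 0x14: read 7f f8 as big → 0x7ff8
  top 6b → 0x1f → str [RR]
  rd: (w>>6)&0xf=0xf → R15
  rs: (w>>2)&0xf=0xe → R14

R15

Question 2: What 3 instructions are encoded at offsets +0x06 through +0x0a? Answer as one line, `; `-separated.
+0x06: 1b 69 ⇒ word 0x1b69 (big)
  opcode bits[15:10]=0x6: subi/RI
  rd: (w>>6)&0xf=0xd → R13
  imm: (w>>0)&0x3f=0x29 → $41
+0x08: 54 00 ⇒ word 0x5400 (big)
  opcode bits[15:10]=0x15: halt/N
+0x0a: 8c a0 ⇒ word 0x8ca0 (big)
  opcode bits[15:10]=0x23: mov/RR
  rd: (w>>6)&0xf=0x2 → R2
  rs: (w>>2)&0xf=0x8 → R8

subi R13, $41; halt; mov R2, R8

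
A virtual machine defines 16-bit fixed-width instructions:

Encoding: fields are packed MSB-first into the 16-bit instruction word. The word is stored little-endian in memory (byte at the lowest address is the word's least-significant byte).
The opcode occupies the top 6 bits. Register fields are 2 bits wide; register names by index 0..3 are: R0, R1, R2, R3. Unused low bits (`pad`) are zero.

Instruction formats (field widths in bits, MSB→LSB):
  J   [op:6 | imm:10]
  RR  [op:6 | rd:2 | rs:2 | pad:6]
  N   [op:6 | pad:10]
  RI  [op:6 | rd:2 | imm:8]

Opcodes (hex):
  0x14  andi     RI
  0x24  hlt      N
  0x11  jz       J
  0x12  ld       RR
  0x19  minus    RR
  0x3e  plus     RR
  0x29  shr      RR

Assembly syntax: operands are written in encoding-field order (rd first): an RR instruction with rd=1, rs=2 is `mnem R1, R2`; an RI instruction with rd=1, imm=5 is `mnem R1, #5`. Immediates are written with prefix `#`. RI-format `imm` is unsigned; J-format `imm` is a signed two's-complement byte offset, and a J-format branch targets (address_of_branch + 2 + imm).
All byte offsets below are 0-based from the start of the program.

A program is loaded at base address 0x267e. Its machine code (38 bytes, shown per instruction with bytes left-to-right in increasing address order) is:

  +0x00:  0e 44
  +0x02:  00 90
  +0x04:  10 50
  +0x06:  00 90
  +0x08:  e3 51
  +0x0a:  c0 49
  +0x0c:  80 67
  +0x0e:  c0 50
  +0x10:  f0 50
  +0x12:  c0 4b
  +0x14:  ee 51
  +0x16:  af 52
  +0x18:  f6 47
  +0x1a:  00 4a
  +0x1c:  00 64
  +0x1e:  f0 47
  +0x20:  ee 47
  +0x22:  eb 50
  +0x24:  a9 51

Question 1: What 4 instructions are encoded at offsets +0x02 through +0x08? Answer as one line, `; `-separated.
+0x02: 00 90 ⇒ word 0x9000 (little)
  opcode bits[15:10]=0x24: hlt/N
+0x04: 10 50 ⇒ word 0x5010 (little)
  opcode bits[15:10]=0x14: andi/RI
  rd@[9:8]=0x0 ⇒ R0
  imm@[7:0]=0x10 ⇒ #16
+0x06: 00 90 ⇒ word 0x9000 (little)
  opcode bits[15:10]=0x24: hlt/N
+0x08: e3 51 ⇒ word 0x51e3 (little)
  opcode bits[15:10]=0x14: andi/RI
  rd@[9:8]=0x1 ⇒ R1
  imm@[7:0]=0xe3 ⇒ #227

hlt; andi R0, #16; hlt; andi R1, #227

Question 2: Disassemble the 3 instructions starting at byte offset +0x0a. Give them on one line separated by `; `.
[0a] c0 49 → 0x49c0
  op=0x49c0>>10=0x12 ⇒ ld (RR)
  [9:8] rd=1 = R1
  [7:6] rs=3 = R3
[0c] 80 67 → 0x6780
  op=0x6780>>10=0x19 ⇒ minus (RR)
  [9:8] rd=3 = R3
  [7:6] rs=2 = R2
[0e] c0 50 → 0x50c0
  op=0x50c0>>10=0x14 ⇒ andi (RI)
  [9:8] rd=0 = R0
  [7:0] imm=192 = #192

ld R1, R3; minus R3, R2; andi R0, #192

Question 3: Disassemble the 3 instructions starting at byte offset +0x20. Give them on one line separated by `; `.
@+20  little-endian(ee 47) = 0x47ee
  op=0x47ee>>10=0x11 ⇒ jz (J)
  imm@[9:0]=0x3ee (s10→-18) ⇒ #-18
@+22  little-endian(eb 50) = 0x50eb
  op=0x50eb>>10=0x14 ⇒ andi (RI)
  rd@[9:8]=0x0 ⇒ R0
  imm@[7:0]=0xeb ⇒ #235
@+24  little-endian(a9 51) = 0x51a9
  op=0x51a9>>10=0x14 ⇒ andi (RI)
  rd@[9:8]=0x1 ⇒ R1
  imm@[7:0]=0xa9 ⇒ #169

jz #-18; andi R0, #235; andi R1, #169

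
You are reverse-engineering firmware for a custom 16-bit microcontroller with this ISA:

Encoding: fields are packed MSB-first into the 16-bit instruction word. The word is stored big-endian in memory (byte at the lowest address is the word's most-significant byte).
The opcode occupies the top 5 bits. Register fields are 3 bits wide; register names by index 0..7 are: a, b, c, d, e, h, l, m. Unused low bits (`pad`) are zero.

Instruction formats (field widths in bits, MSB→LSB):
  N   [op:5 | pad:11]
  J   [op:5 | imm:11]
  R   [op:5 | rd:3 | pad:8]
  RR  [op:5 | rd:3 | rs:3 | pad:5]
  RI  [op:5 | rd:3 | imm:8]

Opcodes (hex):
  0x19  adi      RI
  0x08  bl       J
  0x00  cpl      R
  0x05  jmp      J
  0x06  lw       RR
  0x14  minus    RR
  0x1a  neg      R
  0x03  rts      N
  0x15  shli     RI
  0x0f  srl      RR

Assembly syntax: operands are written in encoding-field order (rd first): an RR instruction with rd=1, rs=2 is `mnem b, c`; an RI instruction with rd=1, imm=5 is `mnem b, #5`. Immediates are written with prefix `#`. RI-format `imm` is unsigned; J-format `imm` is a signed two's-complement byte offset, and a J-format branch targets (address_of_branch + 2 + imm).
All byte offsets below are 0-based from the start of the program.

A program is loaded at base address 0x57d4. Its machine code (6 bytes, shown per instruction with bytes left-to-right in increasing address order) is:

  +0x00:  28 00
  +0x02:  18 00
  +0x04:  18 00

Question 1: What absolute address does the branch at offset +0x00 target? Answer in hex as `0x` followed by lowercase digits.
[00] 28 00 → 0x2800
  top 5b → 0x5 → jmp [J]
  imm: (w>>0)&0x7ff=0x0 → #0
  target = base 0x57d4 + off 0x00 + 2 + imm 0 = 0x57d6

0x57d6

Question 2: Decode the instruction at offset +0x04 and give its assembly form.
[04] 18 00 → 0x1800
  op=0x1800>>11=0x3 ⇒ rts (N)

rts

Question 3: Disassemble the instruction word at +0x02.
[02] 18 00 → 0x1800
  opcode bits[15:11]=0x3: rts/N

rts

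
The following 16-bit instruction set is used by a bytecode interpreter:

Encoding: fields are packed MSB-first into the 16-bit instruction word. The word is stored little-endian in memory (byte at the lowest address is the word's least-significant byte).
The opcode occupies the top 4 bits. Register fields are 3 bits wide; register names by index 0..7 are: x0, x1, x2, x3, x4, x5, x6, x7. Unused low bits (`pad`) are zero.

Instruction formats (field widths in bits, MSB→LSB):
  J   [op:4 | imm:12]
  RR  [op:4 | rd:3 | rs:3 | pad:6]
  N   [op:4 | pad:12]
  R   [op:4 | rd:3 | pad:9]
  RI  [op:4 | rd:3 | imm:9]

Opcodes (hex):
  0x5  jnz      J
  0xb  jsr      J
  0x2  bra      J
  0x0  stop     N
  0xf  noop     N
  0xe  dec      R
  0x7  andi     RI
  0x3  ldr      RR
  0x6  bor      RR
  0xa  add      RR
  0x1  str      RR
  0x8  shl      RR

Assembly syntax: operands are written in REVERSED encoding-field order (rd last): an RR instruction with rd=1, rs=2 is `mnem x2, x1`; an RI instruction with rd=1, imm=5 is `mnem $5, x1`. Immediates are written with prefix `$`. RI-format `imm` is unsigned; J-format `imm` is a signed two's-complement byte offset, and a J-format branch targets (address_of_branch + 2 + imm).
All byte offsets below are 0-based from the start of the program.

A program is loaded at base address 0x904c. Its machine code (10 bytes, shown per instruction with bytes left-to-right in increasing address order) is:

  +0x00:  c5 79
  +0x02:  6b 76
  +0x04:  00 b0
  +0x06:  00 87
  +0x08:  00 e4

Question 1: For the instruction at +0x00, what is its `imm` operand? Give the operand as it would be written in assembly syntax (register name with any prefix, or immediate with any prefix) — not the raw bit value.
@+00  little-endian(c5 79) = 0x79c5
  opcode bits[15:12]=0x7: andi/RI
  [11:9] rd=4 = x4
  [8:0] imm=453 = $453

$453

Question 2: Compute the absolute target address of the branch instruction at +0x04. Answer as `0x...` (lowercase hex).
0x9052

[04] 00 b0 → 0xb000
  opcode bits[15:12]=0xb: jsr/J
  imm: (w>>0)&0xfff=0x0 → $0
  target = base 0x904c + off 0x04 + 2 + imm 0 = 0x9052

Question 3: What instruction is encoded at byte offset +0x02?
+0x02: 6b 76 ⇒ word 0x766b (little)
  opcode bits[15:12]=0x7: andi/RI
  [11:9] rd=3 = x3
  [8:0] imm=107 = $107

andi $107, x3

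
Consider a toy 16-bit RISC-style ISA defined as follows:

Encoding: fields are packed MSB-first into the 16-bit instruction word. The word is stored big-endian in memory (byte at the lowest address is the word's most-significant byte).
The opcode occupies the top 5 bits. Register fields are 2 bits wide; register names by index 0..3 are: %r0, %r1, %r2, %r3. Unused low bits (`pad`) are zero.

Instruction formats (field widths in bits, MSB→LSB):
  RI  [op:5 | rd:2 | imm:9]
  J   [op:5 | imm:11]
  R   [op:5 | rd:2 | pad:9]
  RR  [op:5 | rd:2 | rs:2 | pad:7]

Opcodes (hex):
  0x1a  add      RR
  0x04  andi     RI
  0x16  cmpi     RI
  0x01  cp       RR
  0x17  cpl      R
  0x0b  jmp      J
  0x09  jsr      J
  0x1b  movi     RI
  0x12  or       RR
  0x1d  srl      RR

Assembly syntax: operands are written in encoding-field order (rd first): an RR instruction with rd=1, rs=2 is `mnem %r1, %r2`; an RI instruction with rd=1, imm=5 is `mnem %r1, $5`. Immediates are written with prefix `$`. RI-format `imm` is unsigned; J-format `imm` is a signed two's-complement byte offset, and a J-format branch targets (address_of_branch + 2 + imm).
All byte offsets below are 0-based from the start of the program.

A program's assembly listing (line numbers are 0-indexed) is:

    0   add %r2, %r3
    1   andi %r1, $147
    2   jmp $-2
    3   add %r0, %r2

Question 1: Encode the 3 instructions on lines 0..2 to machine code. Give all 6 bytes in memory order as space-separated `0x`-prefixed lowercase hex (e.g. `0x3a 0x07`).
L0: add op=0x1a:5|rd=2:2|rs=3:2|pad=0:7 ⇒ 0xd580 ⇒ big d5 80
L1: andi op=0x4:5|rd=1:2|imm=147:9 ⇒ 0x2293 ⇒ big 22 93
L2: jmp op=0xb:5|imm=-2:11 ⇒ 0x5ffe ⇒ big 5f fe

0xd5 0x80 0x22 0x93 0x5f 0xfe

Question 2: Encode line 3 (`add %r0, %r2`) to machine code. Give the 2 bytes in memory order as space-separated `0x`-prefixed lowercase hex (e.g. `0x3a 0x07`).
3. add fields op=0x1a:5|rd=0:2|rs=2:2|pad=0:7 → word d100h → d1 00

0xd1 0x00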